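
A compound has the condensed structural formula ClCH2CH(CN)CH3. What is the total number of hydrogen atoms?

6

Atom tally by fragment:
  ClCH2 → C:1 H:2 Cl:1
  CH(CN) → C:2 H:1 N:1
  CH3 → C:1 H:3
Element totals:
  C: 4
  H: 6
  Cl: 1
  N: 1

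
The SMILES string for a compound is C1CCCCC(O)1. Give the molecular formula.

Atom tally by fragment:
  cyclohexane ring core → C:6 H:12
  (− 1 ring H displaced by substituents)
  + OH → O:1 H:1
Element totals:
  C: 6
  H: 12
  O: 1

C6H12O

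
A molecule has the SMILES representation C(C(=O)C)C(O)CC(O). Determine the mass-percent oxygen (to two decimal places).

36.32%

Atom tally by fragment:
  CH3COCH2 → C:3 H:5 O:1
  CH(OH) → C:1 H:2 O:1
  CH2 → C:1 H:2
  CH2OH → C:1 H:3 O:1
Element totals:
  C: 6
  H: 12
  O: 3
Molecular formula: C6H12O3.
Molar mass = 132.159 g/mol.
Mass from O: 3 × 15.999 = 47.997 g/mol.
%O = 47.997 / 132.159 × 100 = 36.32%.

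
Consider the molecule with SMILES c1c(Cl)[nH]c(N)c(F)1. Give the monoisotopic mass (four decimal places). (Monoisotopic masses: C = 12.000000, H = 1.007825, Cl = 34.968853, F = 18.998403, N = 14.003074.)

Atom tally by fragment:
  pyrrole ring core → C:4 H:5 N:1
  (− 3 ring H displaced by substituents)
  + Cl → Cl:1
  + NH2 → N:1 H:2
  + F → F:1
Element totals:
  C: 4
  H: 4
  Cl: 1
  F: 1
  N: 2
Molecular formula: C4H4ClFN2.
  M = 4(12.0) + 4(1.007825) + 34.968853 + 18.998403 + 2(14.003074)
    = 48.000000 + 4.031300 + 34.968853 + 18.998403 + 28.006148 = 134.004704

134.0047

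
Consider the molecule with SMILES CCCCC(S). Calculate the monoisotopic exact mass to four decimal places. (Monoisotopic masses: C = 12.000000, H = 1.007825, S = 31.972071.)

104.0660

Atom tally by fragment:
  CH3 → C:1 H:3
  CH2 → C:1 H:2
  CH2 → C:1 H:2
  CH2 → C:1 H:2
  CH2SH → C:1 H:3 S:1
Element totals:
  C: 5
  H: 12
  S: 1
Molecular formula: C5H12S.
  M = 5(12.0) + 12(1.007825) + 31.972071
    = 60.000000 + 12.093900 + 31.972071 = 104.065971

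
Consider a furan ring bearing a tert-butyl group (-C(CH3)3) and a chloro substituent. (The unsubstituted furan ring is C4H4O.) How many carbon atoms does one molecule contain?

8

Atom tally by fragment:
  furan ring core → C:4 H:4 O:1
  (− 2 ring H displaced by substituents)
  + C(CH3)3 → C:4 H:9
  + Cl → Cl:1
Element totals:
  C: 8
  H: 11
  Cl: 1
  O: 1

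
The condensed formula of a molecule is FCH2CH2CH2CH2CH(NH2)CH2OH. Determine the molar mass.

135.18 g/mol

Element totals:
  C: 6
  H: 14
  F: 1
  N: 1
  O: 1
Molecular formula: C6H14FNO.
  M = 6(12.011) + 14(1.008) + 18.998 + 14.007 + 15.999
    = 72.066 + 14.112 + 18.998 + 14.007 + 15.999 = 135.182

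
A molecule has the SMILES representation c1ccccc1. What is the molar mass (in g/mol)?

78.11 g/mol

Atom tally by fragment:
  benzene ring core → C:6 H:6
Element totals:
  C: 6
  H: 6
Molecular formula: C6H6.
  M = 6(12.011) + 6(1.008)
    = 72.066 + 6.048 = 78.114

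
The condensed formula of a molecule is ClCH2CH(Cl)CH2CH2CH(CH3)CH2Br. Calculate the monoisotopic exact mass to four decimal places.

Atom tally by fragment:
  ClCH2 → C:1 H:2 Cl:1
  CH(Cl) → C:1 H:1 Cl:1
  CH2 → C:1 H:2
  CH2 → C:1 H:2
  CH(CH3) → C:2 H:4
  CH2Br → C:1 H:2 Br:1
Element totals:
  C: 7
  H: 13
  Br: 1
  Cl: 2
Molecular formula: C7H13BrCl2.
  M = 7(12.0) + 13(1.007825) + 78.918338 + 2(34.968853)
    = 84.000000 + 13.101725 + 78.918338 + 69.937706 = 245.957769

245.9578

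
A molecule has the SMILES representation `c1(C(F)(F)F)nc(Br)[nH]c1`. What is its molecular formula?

C4H2BrF3N2

Atom tally by fragment:
  imidazole ring core → C:3 H:4 N:2
  (− 2 ring H displaced by substituents)
  + CF3 → C:1 F:3
  + Br → Br:1
Element totals:
  C: 4
  H: 2
  Br: 1
  F: 3
  N: 2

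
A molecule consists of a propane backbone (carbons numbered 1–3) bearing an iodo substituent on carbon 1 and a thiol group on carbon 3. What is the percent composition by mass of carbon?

Atom tally by fragment:
  ICH2 → C:1 H:2 I:1
  CH2 → C:1 H:2
  CH2SH → C:1 H:3 S:1
Element totals:
  C: 3
  H: 7
  I: 1
  S: 1
Molecular formula: C3H7IS.
Molar mass = 202.053 g/mol.
Mass from C: 3 × 12.011 = 36.033 g/mol.
%C = 36.033 / 202.053 × 100 = 17.83%.

17.83%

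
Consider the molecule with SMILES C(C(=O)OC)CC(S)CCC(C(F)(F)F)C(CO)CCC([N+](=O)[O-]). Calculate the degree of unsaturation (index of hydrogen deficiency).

2

Atom tally by fragment:
  CH3OOCCH2 → C:3 H:5 O:2
  CH2 → C:1 H:2
  CH(SH) → C:1 H:2 S:1
  CH2 → C:1 H:2
  CH2 → C:1 H:2
  CH(CF3) → C:2 H:1 F:3
  CH(CH2OH) → C:2 H:4 O:1
  CH2 → C:1 H:2
  CH2 → C:1 H:2
  CH2NO2 → C:1 H:2 N:1 O:2
Element totals:
  C: 14
  H: 24
  F: 3
  N: 1
  O: 5
  S: 1
Molecular formula: C14H24F3NO5S.
DoU = (2C + 2 + N − H − X) / 2 = (2·14 + 2 + 1 − 24 − 3) / 2 = 2.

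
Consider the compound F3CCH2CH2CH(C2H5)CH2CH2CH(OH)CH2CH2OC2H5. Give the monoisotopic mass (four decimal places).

270.1807

Atom tally by fragment:
  F3CCH2 → C:2 H:2 F:3
  CH2 → C:1 H:2
  CH(C2H5) → C:3 H:6
  CH2 → C:1 H:2
  CH2 → C:1 H:2
  CH(OH) → C:1 H:2 O:1
  CH2 → C:1 H:2
  CH2OC2H5 → C:3 H:7 O:1
Element totals:
  C: 13
  H: 25
  F: 3
  O: 2
Molecular formula: C13H25F3O2.
  M = 13(12.0) + 25(1.007825) + 3(18.998403) + 2(15.994915)
    = 156.000000 + 25.195625 + 56.995209 + 31.989830 = 270.180664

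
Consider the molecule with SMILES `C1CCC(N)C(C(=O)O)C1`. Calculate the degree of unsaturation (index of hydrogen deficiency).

Atom tally by fragment:
  cyclohexane ring core → C:6 H:12
  (− 2 ring H displaced by substituents)
  + NH2 → N:1 H:2
  + COOH → C:1 H:1 O:2
Element totals:
  C: 7
  H: 13
  N: 1
  O: 2
Molecular formula: C7H13NO2.
DoU = (2C + 2 + N − H − X) / 2 = (2·7 + 2 + 1 − 13 − 0) / 2 = 2.

2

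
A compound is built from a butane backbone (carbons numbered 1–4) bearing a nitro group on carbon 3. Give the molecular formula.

C4H9NO2

Atom tally by fragment:
  CH3 → C:1 H:3
  CH2 → C:1 H:2
  CH(NO2) → C:1 H:1 N:1 O:2
  CH3 → C:1 H:3
Element totals:
  C: 4
  H: 9
  N: 1
  O: 2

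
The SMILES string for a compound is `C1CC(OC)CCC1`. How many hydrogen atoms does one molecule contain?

Atom tally by fragment:
  cyclohexane ring core → C:6 H:12
  (− 1 ring H displaced by substituents)
  + OCH3 → C:1 H:3 O:1
Element totals:
  C: 7
  H: 14
  O: 1

14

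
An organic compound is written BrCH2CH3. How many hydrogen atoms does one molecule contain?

5

Element totals:
  C: 2
  H: 5
  Br: 1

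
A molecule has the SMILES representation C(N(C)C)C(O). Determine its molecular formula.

C4H11NO

Atom tally by fragment:
  (CH3)2NCH2 → C:3 H:8 N:1
  CH2OH → C:1 H:3 O:1
Element totals:
  C: 4
  H: 11
  N: 1
  O: 1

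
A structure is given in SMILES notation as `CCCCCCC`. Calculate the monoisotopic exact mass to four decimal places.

Atom tally by fragment:
  CH3 → C:1 H:3
  CH2 → C:1 H:2
  CH2 → C:1 H:2
  CH2 → C:1 H:2
  CH2 → C:1 H:2
  CH2 → C:1 H:2
  CH3 → C:1 H:3
Element totals:
  C: 7
  H: 16
Molecular formula: C7H16.
  M = 7(12.0) + 16(1.007825)
    = 84.000000 + 16.125200 = 100.125200

100.1252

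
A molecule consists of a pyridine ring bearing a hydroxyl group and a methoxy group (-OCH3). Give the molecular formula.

Atom tally by fragment:
  pyridine ring core → C:5 H:5 N:1
  (− 2 ring H displaced by substituents)
  + OH → O:1 H:1
  + OCH3 → C:1 H:3 O:1
Element totals:
  C: 6
  H: 7
  N: 1
  O: 2

C6H7NO2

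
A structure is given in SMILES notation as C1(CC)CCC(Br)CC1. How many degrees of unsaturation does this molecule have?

1

Atom tally by fragment:
  cyclohexane ring core → C:6 H:12
  (− 2 ring H displaced by substituents)
  + C2H5 → C:2 H:5
  + Br → Br:1
Element totals:
  C: 8
  H: 15
  Br: 1
Molecular formula: C8H15Br.
DoU = (2C + 2 + N − H − X) / 2 = (2·8 + 2 + 0 − 15 − 1) / 2 = 1.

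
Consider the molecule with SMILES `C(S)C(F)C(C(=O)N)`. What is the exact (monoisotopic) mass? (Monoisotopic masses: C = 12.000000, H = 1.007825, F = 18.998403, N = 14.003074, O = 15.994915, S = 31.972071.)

Atom tally by fragment:
  HSCH2 → C:1 H:3 S:1
  CH(F) → C:1 H:1 F:1
  CH2CONH2 → C:2 H:4 O:1 N:1
Element totals:
  C: 4
  H: 8
  F: 1
  N: 1
  O: 1
  S: 1
Molecular formula: C4H8FNOS.
  M = 4(12.0) + 8(1.007825) + 18.998403 + 14.003074 + 15.994915 + 31.972071
    = 48.000000 + 8.062600 + 18.998403 + 14.003074 + 15.994915 + 31.972071 = 137.031063

137.0311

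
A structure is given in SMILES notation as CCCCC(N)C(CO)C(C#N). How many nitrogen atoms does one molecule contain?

Atom tally by fragment:
  CH3 → C:1 H:3
  CH2 → C:1 H:2
  CH2 → C:1 H:2
  CH2 → C:1 H:2
  CH(NH2) → C:1 H:3 N:1
  CH(CH2OH) → C:2 H:4 O:1
  CH2CN → C:2 H:2 N:1
Element totals:
  C: 9
  H: 18
  N: 2
  O: 1

2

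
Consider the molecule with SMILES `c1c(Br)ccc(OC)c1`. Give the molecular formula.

C7H7BrO

Atom tally by fragment:
  benzene ring core → C:6 H:6
  (− 2 ring H displaced by substituents)
  + Br → Br:1
  + OCH3 → C:1 H:3 O:1
Element totals:
  C: 7
  H: 7
  Br: 1
  O: 1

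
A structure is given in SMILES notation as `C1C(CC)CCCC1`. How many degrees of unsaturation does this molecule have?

Atom tally by fragment:
  cyclohexane ring core → C:6 H:12
  (− 1 ring H displaced by substituents)
  + C2H5 → C:2 H:5
Element totals:
  C: 8
  H: 16
Molecular formula: C8H16.
DoU = (2C + 2 + N − H − X) / 2 = (2·8 + 2 + 0 − 16 − 0) / 2 = 1.

1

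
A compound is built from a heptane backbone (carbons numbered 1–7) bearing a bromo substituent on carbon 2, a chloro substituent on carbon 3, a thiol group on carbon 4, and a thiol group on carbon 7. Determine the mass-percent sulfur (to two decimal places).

Atom tally by fragment:
  CH3 → C:1 H:3
  CH(Br) → C:1 H:1 Br:1
  CH(Cl) → C:1 H:1 Cl:1
  CH(SH) → C:1 H:2 S:1
  CH2 → C:1 H:2
  CH2 → C:1 H:2
  CH2SH → C:1 H:3 S:1
Element totals:
  C: 7
  H: 14
  Br: 1
  Cl: 1
  S: 2
Molecular formula: C7H14BrClS2.
Molar mass = 277.663 g/mol.
Mass from S: 2 × 32.06 = 64.120 g/mol.
%S = 64.120 / 277.663 × 100 = 23.09%.

23.09%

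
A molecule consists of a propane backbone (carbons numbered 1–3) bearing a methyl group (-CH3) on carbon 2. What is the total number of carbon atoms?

4

Atom tally by fragment:
  CH3 → C:1 H:3
  CH(CH3) → C:2 H:4
  CH3 → C:1 H:3
Element totals:
  C: 4
  H: 10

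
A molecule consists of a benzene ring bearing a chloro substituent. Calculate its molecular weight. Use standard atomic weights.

Atom tally by fragment:
  benzene ring core → C:6 H:6
  (− 1 ring H displaced by substituents)
  + Cl → Cl:1
Element totals:
  C: 6
  H: 5
  Cl: 1
Molecular formula: C6H5Cl.
  M = 6(12.011) + 5(1.008) + 35.45
    = 72.066 + 5.040 + 35.450 = 112.556

112.56 g/mol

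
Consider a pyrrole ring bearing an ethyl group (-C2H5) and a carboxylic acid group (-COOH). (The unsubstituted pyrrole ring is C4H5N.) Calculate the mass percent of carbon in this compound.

Atom tally by fragment:
  pyrrole ring core → C:4 H:5 N:1
  (− 2 ring H displaced by substituents)
  + C2H5 → C:2 H:5
  + COOH → C:1 H:1 O:2
Element totals:
  C: 7
  H: 9
  N: 1
  O: 2
Molecular formula: C7H9NO2.
Molar mass = 139.154 g/mol.
Mass from C: 7 × 12.011 = 84.077 g/mol.
%C = 84.077 / 139.154 × 100 = 60.42%.

60.42%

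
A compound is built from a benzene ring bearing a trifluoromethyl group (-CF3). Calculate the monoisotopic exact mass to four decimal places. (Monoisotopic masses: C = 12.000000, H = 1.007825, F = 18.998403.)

Atom tally by fragment:
  benzene ring core → C:6 H:6
  (− 1 ring H displaced by substituents)
  + CF3 → C:1 F:3
Element totals:
  C: 7
  H: 5
  F: 3
Molecular formula: C7H5F3.
  M = 7(12.0) + 5(1.007825) + 3(18.998403)
    = 84.000000 + 5.039125 + 56.995209 = 146.034334

146.0343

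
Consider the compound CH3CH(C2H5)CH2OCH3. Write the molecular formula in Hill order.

C6H14O

Element totals:
  C: 6
  H: 14
  O: 1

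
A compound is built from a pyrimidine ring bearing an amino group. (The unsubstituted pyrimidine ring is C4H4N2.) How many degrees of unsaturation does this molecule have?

Atom tally by fragment:
  pyrimidine ring core → C:4 H:4 N:2
  (− 1 ring H displaced by substituents)
  + NH2 → N:1 H:2
Element totals:
  C: 4
  H: 5
  N: 3
Molecular formula: C4H5N3.
DoU = (2C + 2 + N − H − X) / 2 = (2·4 + 2 + 3 − 5 − 0) / 2 = 4.

4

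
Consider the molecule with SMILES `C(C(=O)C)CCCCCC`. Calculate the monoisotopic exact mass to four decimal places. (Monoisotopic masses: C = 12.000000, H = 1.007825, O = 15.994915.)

Atom tally by fragment:
  CH3COCH2 → C:3 H:5 O:1
  CH2 → C:1 H:2
  CH2 → C:1 H:2
  CH2 → C:1 H:2
  CH2 → C:1 H:2
  CH2 → C:1 H:2
  CH3 → C:1 H:3
Element totals:
  C: 9
  H: 18
  O: 1
Molecular formula: C9H18O.
  M = 9(12.0) + 18(1.007825) + 15.994915
    = 108.000000 + 18.140850 + 15.994915 = 142.135765

142.1358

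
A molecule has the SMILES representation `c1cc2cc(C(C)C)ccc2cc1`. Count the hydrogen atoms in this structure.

14

Atom tally by fragment:
  naphthalene ring system core → C:10 H:8
  (− 1 ring H displaced by substituents)
  + CH(CH3)2 → C:3 H:7
Element totals:
  C: 13
  H: 14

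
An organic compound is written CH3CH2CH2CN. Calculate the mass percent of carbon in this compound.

69.52%

Atom tally by fragment:
  CH3 → C:1 H:3
  CH2 → C:1 H:2
  CH2CN → C:2 H:2 N:1
Element totals:
  C: 4
  H: 7
  N: 1
Molecular formula: C4H7N.
Molar mass = 69.107 g/mol.
Mass from C: 4 × 12.011 = 48.044 g/mol.
%C = 48.044 / 69.107 × 100 = 69.52%.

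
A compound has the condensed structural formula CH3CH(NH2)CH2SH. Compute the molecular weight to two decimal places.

91.17 g/mol

Atom tally by fragment:
  CH3 → C:1 H:3
  CH(NH2) → C:1 H:3 N:1
  CH2SH → C:1 H:3 S:1
Element totals:
  C: 3
  H: 9
  N: 1
  S: 1
Molecular formula: C3H9NS.
  M = 3(12.011) + 9(1.008) + 14.007 + 32.06
    = 36.033 + 9.072 + 14.007 + 32.060 = 91.172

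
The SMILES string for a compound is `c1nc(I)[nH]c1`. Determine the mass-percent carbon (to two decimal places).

Atom tally by fragment:
  imidazole ring core → C:3 H:4 N:2
  (− 1 ring H displaced by substituents)
  + I → I:1
Element totals:
  C: 3
  H: 3
  I: 1
  N: 2
Molecular formula: C3H3IN2.
Molar mass = 193.975 g/mol.
Mass from C: 3 × 12.011 = 36.033 g/mol.
%C = 36.033 / 193.975 × 100 = 18.58%.

18.58%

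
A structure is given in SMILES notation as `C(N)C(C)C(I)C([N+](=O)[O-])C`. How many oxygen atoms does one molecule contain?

Atom tally by fragment:
  H2NCH2 → C:1 H:4 N:1
  CH(CH3) → C:2 H:4
  CH(I) → C:1 H:1 I:1
  CH(NO2) → C:1 H:1 N:1 O:2
  CH3 → C:1 H:3
Element totals:
  C: 6
  H: 13
  I: 1
  N: 2
  O: 2

2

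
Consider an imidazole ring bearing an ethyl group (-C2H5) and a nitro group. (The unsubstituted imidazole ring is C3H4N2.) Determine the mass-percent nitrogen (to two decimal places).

29.77%

Atom tally by fragment:
  imidazole ring core → C:3 H:4 N:2
  (− 2 ring H displaced by substituents)
  + C2H5 → C:2 H:5
  + NO2 → N:1 O:2
Element totals:
  C: 5
  H: 7
  N: 3
  O: 2
Molecular formula: C5H7N3O2.
Molar mass = 141.130 g/mol.
Mass from N: 3 × 14.007 = 42.021 g/mol.
%N = 42.021 / 141.130 × 100 = 29.77%.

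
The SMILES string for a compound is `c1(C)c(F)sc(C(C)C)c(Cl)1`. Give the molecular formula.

C8H10ClFS

Atom tally by fragment:
  thiophene ring core → C:4 H:4 S:1
  (− 4 ring H displaced by substituents)
  + CH3 → C:1 H:3
  + F → F:1
  + CH(CH3)2 → C:3 H:7
  + Cl → Cl:1
Element totals:
  C: 8
  H: 10
  Cl: 1
  F: 1
  S: 1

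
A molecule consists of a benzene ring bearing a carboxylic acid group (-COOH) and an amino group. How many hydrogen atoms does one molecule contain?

Atom tally by fragment:
  benzene ring core → C:6 H:6
  (− 2 ring H displaced by substituents)
  + COOH → C:1 H:1 O:2
  + NH2 → N:1 H:2
Element totals:
  C: 7
  H: 7
  N: 1
  O: 2

7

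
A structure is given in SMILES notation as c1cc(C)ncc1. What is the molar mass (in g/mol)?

93.13 g/mol

Atom tally by fragment:
  pyridine ring core → C:5 H:5 N:1
  (− 1 ring H displaced by substituents)
  + CH3 → C:1 H:3
Element totals:
  C: 6
  H: 7
  N: 1
Molecular formula: C6H7N.
  M = 6(12.011) + 7(1.008) + 14.007
    = 72.066 + 7.056 + 14.007 = 93.129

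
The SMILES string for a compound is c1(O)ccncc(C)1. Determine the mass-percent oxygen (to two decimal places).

14.66%

Atom tally by fragment:
  pyridine ring core → C:5 H:5 N:1
  (− 2 ring H displaced by substituents)
  + OH → O:1 H:1
  + CH3 → C:1 H:3
Element totals:
  C: 6
  H: 7
  N: 1
  O: 1
Molecular formula: C6H7NO.
Molar mass = 109.128 g/mol.
Mass from O: 1 × 15.999 = 15.999 g/mol.
%O = 15.999 / 109.128 × 100 = 14.66%.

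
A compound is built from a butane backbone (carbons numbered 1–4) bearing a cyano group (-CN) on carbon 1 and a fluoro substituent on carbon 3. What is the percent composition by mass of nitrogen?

Atom tally by fragment:
  NCCH2 → C:2 H:2 N:1
  CH2 → C:1 H:2
  CH(F) → C:1 H:1 F:1
  CH3 → C:1 H:3
Element totals:
  C: 5
  H: 8
  F: 1
  N: 1
Molecular formula: C5H8FN.
Molar mass = 101.124 g/mol.
Mass from N: 1 × 14.007 = 14.007 g/mol.
%N = 14.007 / 101.124 × 100 = 13.85%.

13.85%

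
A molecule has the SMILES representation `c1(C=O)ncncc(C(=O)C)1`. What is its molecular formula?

Atom tally by fragment:
  pyrimidine ring core → C:4 H:4 N:2
  (− 2 ring H displaced by substituents)
  + CHO → C:1 H:1 O:1
  + COCH3 → C:2 H:3 O:1
Element totals:
  C: 7
  H: 6
  N: 2
  O: 2

C7H6N2O2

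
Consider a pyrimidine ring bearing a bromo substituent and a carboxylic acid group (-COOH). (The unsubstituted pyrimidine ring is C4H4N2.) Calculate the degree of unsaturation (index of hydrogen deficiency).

Atom tally by fragment:
  pyrimidine ring core → C:4 H:4 N:2
  (− 2 ring H displaced by substituents)
  + Br → Br:1
  + COOH → C:1 H:1 O:2
Element totals:
  C: 5
  H: 3
  Br: 1
  N: 2
  O: 2
Molecular formula: C5H3BrN2O2.
DoU = (2C + 2 + N − H − X) / 2 = (2·5 + 2 + 2 − 3 − 1) / 2 = 5.

5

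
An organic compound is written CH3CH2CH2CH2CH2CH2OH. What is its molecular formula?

Atom tally by fragment:
  CH3 → C:1 H:3
  CH2 → C:1 H:2
  CH2 → C:1 H:2
  CH2 → C:1 H:2
  CH2 → C:1 H:2
  CH2OH → C:1 H:3 O:1
Element totals:
  C: 6
  H: 14
  O: 1

C6H14O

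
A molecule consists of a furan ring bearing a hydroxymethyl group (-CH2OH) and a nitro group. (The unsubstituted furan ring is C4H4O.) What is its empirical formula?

Atom tally by fragment:
  furan ring core → C:4 H:4 O:1
  (− 2 ring H displaced by substituents)
  + CH2OH → C:1 H:3 O:1
  + NO2 → N:1 O:2
Element totals:
  C: 5
  H: 5
  N: 1
  O: 4
Molecular formula: C5H5NO4.
gcd of subscripts (5, 5, 1, 4) = 1, so the empirical formula equals the molecular formula.

C5H5NO4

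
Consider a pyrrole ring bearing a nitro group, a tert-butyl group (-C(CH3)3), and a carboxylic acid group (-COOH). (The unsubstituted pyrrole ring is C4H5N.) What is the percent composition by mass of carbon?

50.94%

Atom tally by fragment:
  pyrrole ring core → C:4 H:5 N:1
  (− 3 ring H displaced by substituents)
  + NO2 → N:1 O:2
  + C(CH3)3 → C:4 H:9
  + COOH → C:1 H:1 O:2
Element totals:
  C: 9
  H: 12
  N: 2
  O: 4
Molecular formula: C9H12N2O4.
Molar mass = 212.205 g/mol.
Mass from C: 9 × 12.011 = 108.099 g/mol.
%C = 108.099 / 212.205 × 100 = 50.94%.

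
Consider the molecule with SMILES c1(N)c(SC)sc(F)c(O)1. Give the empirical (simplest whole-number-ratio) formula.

C5H6FNOS2

Atom tally by fragment:
  thiophene ring core → C:4 H:4 S:1
  (− 4 ring H displaced by substituents)
  + NH2 → N:1 H:2
  + SCH3 → C:1 H:3 S:1
  + F → F:1
  + OH → O:1 H:1
Element totals:
  C: 5
  H: 6
  F: 1
  N: 1
  O: 1
  S: 2
Molecular formula: C5H6FNOS2.
gcd of subscripts (5, 1, 6, 1, 1, 2) = 1, so the empirical formula equals the molecular formula.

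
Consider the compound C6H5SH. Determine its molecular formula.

Atom tally by fragment:
  benzene ring core → C:6 H:6
  (− 1 ring H displaced by substituents)
  + SH → S:1 H:1
Element totals:
  C: 6
  H: 6
  S: 1

C6H6S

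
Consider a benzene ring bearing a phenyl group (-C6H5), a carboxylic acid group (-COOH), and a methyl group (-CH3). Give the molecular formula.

C14H12O2

Atom tally by fragment:
  benzene ring core → C:6 H:6
  (− 3 ring H displaced by substituents)
  + C6H5 → C:6 H:5
  + COOH → C:1 H:1 O:2
  + CH3 → C:1 H:3
Element totals:
  C: 14
  H: 12
  O: 2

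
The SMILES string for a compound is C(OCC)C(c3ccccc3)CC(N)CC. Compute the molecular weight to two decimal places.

Atom tally by fragment:
  C2H5OCH2 → C:3 H:7 O:1
  CH(C6H5) → C:7 H:6
  CH2 → C:1 H:2
  CH(NH2) → C:1 H:3 N:1
  CH2 → C:1 H:2
  CH3 → C:1 H:3
Element totals:
  C: 14
  H: 23
  N: 1
  O: 1
Molecular formula: C14H23NO.
  M = 14(12.011) + 23(1.008) + 14.007 + 15.999
    = 168.154 + 23.184 + 14.007 + 15.999 = 221.344

221.34 g/mol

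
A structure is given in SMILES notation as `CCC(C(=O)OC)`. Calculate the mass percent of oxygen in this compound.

Atom tally by fragment:
  CH3 → C:1 H:3
  CH2 → C:1 H:2
  CH2COOCH3 → C:3 H:5 O:2
Element totals:
  C: 5
  H: 10
  O: 2
Molecular formula: C5H10O2.
Molar mass = 102.133 g/mol.
Mass from O: 2 × 15.999 = 31.998 g/mol.
%O = 31.998 / 102.133 × 100 = 31.33%.

31.33%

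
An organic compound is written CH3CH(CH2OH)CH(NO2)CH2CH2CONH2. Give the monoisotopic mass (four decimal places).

Element totals:
  C: 7
  H: 14
  N: 2
  O: 4
Molecular formula: C7H14N2O4.
  M = 7(12.0) + 14(1.007825) + 2(14.003074) + 4(15.994915)
    = 84.000000 + 14.109550 + 28.006148 + 63.979660 = 190.095358

190.0954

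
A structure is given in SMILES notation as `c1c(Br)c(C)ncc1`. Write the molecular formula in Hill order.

Atom tally by fragment:
  pyridine ring core → C:5 H:5 N:1
  (− 2 ring H displaced by substituents)
  + Br → Br:1
  + CH3 → C:1 H:3
Element totals:
  C: 6
  H: 6
  Br: 1
  N: 1

C6H6BrN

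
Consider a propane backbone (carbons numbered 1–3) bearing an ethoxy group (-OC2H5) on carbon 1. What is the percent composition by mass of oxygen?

18.15%

Atom tally by fragment:
  C2H5OCH2 → C:3 H:7 O:1
  CH2 → C:1 H:2
  CH3 → C:1 H:3
Element totals:
  C: 5
  H: 12
  O: 1
Molecular formula: C5H12O.
Molar mass = 88.150 g/mol.
Mass from O: 1 × 15.999 = 15.999 g/mol.
%O = 15.999 / 88.150 × 100 = 18.15%.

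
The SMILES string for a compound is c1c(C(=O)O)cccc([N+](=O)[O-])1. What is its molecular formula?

Atom tally by fragment:
  benzene ring core → C:6 H:6
  (− 2 ring H displaced by substituents)
  + COOH → C:1 H:1 O:2
  + NO2 → N:1 O:2
Element totals:
  C: 7
  H: 5
  N: 1
  O: 4

C7H5NO4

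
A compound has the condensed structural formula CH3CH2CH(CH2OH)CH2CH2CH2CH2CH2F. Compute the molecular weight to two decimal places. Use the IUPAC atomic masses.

Element totals:
  C: 9
  H: 19
  F: 1
  O: 1
Molecular formula: C9H19FO.
  M = 9(12.011) + 19(1.008) + 18.998 + 15.999
    = 108.099 + 19.152 + 18.998 + 15.999 = 162.248

162.25 g/mol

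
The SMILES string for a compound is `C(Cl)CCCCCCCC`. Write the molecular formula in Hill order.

Atom tally by fragment:
  ClCH2 → C:1 H:2 Cl:1
  CH2 → C:1 H:2
  CH2 → C:1 H:2
  CH2 → C:1 H:2
  CH2 → C:1 H:2
  CH2 → C:1 H:2
  CH2 → C:1 H:2
  CH2 → C:1 H:2
  CH3 → C:1 H:3
Element totals:
  C: 9
  H: 19
  Cl: 1

C9H19Cl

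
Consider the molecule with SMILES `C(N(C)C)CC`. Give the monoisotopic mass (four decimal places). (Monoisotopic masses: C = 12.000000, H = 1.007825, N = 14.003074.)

87.1048

Atom tally by fragment:
  (CH3)2NCH2 → C:3 H:8 N:1
  CH2 → C:1 H:2
  CH3 → C:1 H:3
Element totals:
  C: 5
  H: 13
  N: 1
Molecular formula: C5H13N.
  M = 5(12.0) + 13(1.007825) + 14.003074
    = 60.000000 + 13.101725 + 14.003074 = 87.104799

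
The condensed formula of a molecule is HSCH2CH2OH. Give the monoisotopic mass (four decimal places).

Element totals:
  C: 2
  H: 6
  O: 1
  S: 1
Molecular formula: C2H6OS.
  M = 2(12.0) + 6(1.007825) + 15.994915 + 31.972071
    = 24.000000 + 6.046950 + 15.994915 + 31.972071 = 78.013936

78.0139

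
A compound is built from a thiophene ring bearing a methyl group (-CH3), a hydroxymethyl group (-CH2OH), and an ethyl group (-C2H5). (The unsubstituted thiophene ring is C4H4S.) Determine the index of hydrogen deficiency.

Atom tally by fragment:
  thiophene ring core → C:4 H:4 S:1
  (− 3 ring H displaced by substituents)
  + CH3 → C:1 H:3
  + CH2OH → C:1 H:3 O:1
  + C2H5 → C:2 H:5
Element totals:
  C: 8
  H: 12
  O: 1
  S: 1
Molecular formula: C8H12OS.
DoU = (2C + 2 + N − H − X) / 2 = (2·8 + 2 + 0 − 12 − 0) / 2 = 3.

3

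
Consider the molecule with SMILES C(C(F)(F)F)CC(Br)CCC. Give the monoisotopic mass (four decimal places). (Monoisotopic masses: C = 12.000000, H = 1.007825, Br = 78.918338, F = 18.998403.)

232.0074

Atom tally by fragment:
  F3CCH2 → C:2 H:2 F:3
  CH2 → C:1 H:2
  CH(Br) → C:1 H:1 Br:1
  CH2 → C:1 H:2
  CH2 → C:1 H:2
  CH3 → C:1 H:3
Element totals:
  C: 7
  H: 12
  Br: 1
  F: 3
Molecular formula: C7H12BrF3.
  M = 7(12.0) + 12(1.007825) + 78.918338 + 3(18.998403)
    = 84.000000 + 12.093900 + 78.918338 + 56.995209 = 232.007447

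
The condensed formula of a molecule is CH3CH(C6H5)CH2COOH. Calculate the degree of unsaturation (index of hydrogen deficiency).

Atom tally by fragment:
  CH3 → C:1 H:3
  CH(C6H5) → C:7 H:6
  CH2COOH → C:2 H:3 O:2
Element totals:
  C: 10
  H: 12
  O: 2
Molecular formula: C10H12O2.
DoU = (2C + 2 + N − H − X) / 2 = (2·10 + 2 + 0 − 12 − 0) / 2 = 5.

5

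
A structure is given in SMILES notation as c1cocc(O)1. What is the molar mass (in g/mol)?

Atom tally by fragment:
  furan ring core → C:4 H:4 O:1
  (− 1 ring H displaced by substituents)
  + OH → O:1 H:1
Element totals:
  C: 4
  H: 4
  O: 2
Molecular formula: C4H4O2.
  M = 4(12.011) + 4(1.008) + 2(15.999)
    = 48.044 + 4.032 + 31.998 = 84.074

84.07 g/mol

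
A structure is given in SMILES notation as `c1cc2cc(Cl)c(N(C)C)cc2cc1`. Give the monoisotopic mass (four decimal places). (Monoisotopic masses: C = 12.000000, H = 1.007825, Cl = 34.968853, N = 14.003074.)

Atom tally by fragment:
  naphthalene ring system core → C:10 H:8
  (− 2 ring H displaced by substituents)
  + Cl → Cl:1
  + N(CH3)2 → N:1 C:2 H:6
Element totals:
  C: 12
  H: 12
  Cl: 1
  N: 1
Molecular formula: C12H12ClN.
  M = 12(12.0) + 12(1.007825) + 34.968853 + 14.003074
    = 144.000000 + 12.093900 + 34.968853 + 14.003074 = 205.065827

205.0658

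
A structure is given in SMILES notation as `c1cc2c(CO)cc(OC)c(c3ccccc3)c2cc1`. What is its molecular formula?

Atom tally by fragment:
  naphthalene ring system core → C:10 H:8
  (− 3 ring H displaced by substituents)
  + CH2OH → C:1 H:3 O:1
  + OCH3 → C:1 H:3 O:1
  + C6H5 → C:6 H:5
Element totals:
  C: 18
  H: 16
  O: 2

C18H16O2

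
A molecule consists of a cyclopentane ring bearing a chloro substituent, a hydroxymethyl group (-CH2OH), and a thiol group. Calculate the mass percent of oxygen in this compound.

Atom tally by fragment:
  cyclopentane ring core → C:5 H:10
  (− 3 ring H displaced by substituents)
  + Cl → Cl:1
  + CH2OH → C:1 H:3 O:1
  + SH → S:1 H:1
Element totals:
  C: 6
  H: 11
  Cl: 1
  O: 1
  S: 1
Molecular formula: C6H11ClOS.
Molar mass = 166.663 g/mol.
Mass from O: 1 × 15.999 = 15.999 g/mol.
%O = 15.999 / 166.663 × 100 = 9.60%.

9.60%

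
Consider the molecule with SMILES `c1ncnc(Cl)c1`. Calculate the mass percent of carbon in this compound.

Atom tally by fragment:
  pyrimidine ring core → C:4 H:4 N:2
  (− 1 ring H displaced by substituents)
  + Cl → Cl:1
Element totals:
  C: 4
  H: 3
  Cl: 1
  N: 2
Molecular formula: C4H3ClN2.
Molar mass = 114.532 g/mol.
Mass from C: 4 × 12.011 = 48.044 g/mol.
%C = 48.044 / 114.532 × 100 = 41.95%.

41.95%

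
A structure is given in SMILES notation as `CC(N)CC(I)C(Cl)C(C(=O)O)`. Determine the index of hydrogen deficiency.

1

Atom tally by fragment:
  CH3 → C:1 H:3
  CH(NH2) → C:1 H:3 N:1
  CH2 → C:1 H:2
  CH(I) → C:1 H:1 I:1
  CH(Cl) → C:1 H:1 Cl:1
  CH2COOH → C:2 H:3 O:2
Element totals:
  C: 7
  H: 13
  Cl: 1
  I: 1
  N: 1
  O: 2
Molecular formula: C7H13ClINO2.
DoU = (2C + 2 + N − H − X) / 2 = (2·7 + 2 + 1 − 13 − 2) / 2 = 1.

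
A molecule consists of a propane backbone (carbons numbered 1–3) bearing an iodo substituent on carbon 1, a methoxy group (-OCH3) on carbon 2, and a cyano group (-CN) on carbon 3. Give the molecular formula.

C5H8INO

Atom tally by fragment:
  ICH2 → C:1 H:2 I:1
  CH(OCH3) → C:2 H:4 O:1
  CH2CN → C:2 H:2 N:1
Element totals:
  C: 5
  H: 8
  I: 1
  N: 1
  O: 1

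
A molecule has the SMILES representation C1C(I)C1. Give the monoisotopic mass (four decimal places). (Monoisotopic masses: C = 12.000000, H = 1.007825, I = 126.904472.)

167.9436

Atom tally by fragment:
  cyclopropane ring core → C:3 H:6
  (− 1 ring H displaced by substituents)
  + I → I:1
Element totals:
  C: 3
  H: 5
  I: 1
Molecular formula: C3H5I.
  M = 3(12.0) + 5(1.007825) + 126.904472
    = 36.000000 + 5.039125 + 126.904472 = 167.943597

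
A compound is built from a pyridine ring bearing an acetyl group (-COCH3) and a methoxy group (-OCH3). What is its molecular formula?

Atom tally by fragment:
  pyridine ring core → C:5 H:5 N:1
  (− 2 ring H displaced by substituents)
  + COCH3 → C:2 H:3 O:1
  + OCH3 → C:1 H:3 O:1
Element totals:
  C: 8
  H: 9
  N: 1
  O: 2

C8H9NO2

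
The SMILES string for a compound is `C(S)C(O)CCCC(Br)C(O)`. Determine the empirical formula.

Atom tally by fragment:
  HSCH2 → C:1 H:3 S:1
  CH(OH) → C:1 H:2 O:1
  CH2 → C:1 H:2
  CH2 → C:1 H:2
  CH2 → C:1 H:2
  CH(Br) → C:1 H:1 Br:1
  CH2OH → C:1 H:3 O:1
Element totals:
  C: 7
  H: 15
  Br: 1
  O: 2
  S: 1
Molecular formula: C7H15BrO2S.
gcd of subscripts (1, 7, 15, 2, 1) = 1, so the empirical formula equals the molecular formula.

C7H15BrO2S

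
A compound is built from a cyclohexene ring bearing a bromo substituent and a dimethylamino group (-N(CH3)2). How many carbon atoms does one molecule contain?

Atom tally by fragment:
  cyclohexene ring core → C:6 H:10
  (− 2 ring H displaced by substituents)
  + Br → Br:1
  + N(CH3)2 → N:1 C:2 H:6
Element totals:
  C: 8
  H: 14
  Br: 1
  N: 1

8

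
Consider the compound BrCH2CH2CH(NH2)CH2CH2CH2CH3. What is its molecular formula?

Atom tally by fragment:
  BrCH2 → C:1 H:2 Br:1
  CH2 → C:1 H:2
  CH(NH2) → C:1 H:3 N:1
  CH2 → C:1 H:2
  CH2 → C:1 H:2
  CH2 → C:1 H:2
  CH3 → C:1 H:3
Element totals:
  C: 7
  H: 16
  Br: 1
  N: 1

C7H16BrN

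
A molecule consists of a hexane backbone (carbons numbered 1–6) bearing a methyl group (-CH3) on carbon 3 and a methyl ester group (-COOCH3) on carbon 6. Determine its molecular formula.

C9H18O2

Atom tally by fragment:
  CH3 → C:1 H:3
  CH2 → C:1 H:2
  CH(CH3) → C:2 H:4
  CH2 → C:1 H:2
  CH2 → C:1 H:2
  CH2COOCH3 → C:3 H:5 O:2
Element totals:
  C: 9
  H: 18
  O: 2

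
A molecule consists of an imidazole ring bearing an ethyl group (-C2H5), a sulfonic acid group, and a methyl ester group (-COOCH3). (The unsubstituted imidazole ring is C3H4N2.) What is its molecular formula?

Atom tally by fragment:
  imidazole ring core → C:3 H:4 N:2
  (− 3 ring H displaced by substituents)
  + C2H5 → C:2 H:5
  + SO3H → S:1 O:3 H:1
  + COOCH3 → C:2 H:3 O:2
Element totals:
  C: 7
  H: 10
  N: 2
  O: 5
  S: 1

C7H10N2O5S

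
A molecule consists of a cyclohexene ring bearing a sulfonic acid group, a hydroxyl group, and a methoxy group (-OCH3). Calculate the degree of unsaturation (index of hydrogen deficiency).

2

Atom tally by fragment:
  cyclohexene ring core → C:6 H:10
  (− 3 ring H displaced by substituents)
  + SO3H → S:1 O:3 H:1
  + OH → O:1 H:1
  + OCH3 → C:1 H:3 O:1
Element totals:
  C: 7
  H: 12
  O: 5
  S: 1
Molecular formula: C7H12O5S.
DoU = (2C + 2 + N − H − X) / 2 = (2·7 + 2 + 0 − 12 − 0) / 2 = 2.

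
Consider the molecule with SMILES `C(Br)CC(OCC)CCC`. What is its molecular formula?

C8H17BrO

Atom tally by fragment:
  BrCH2 → C:1 H:2 Br:1
  CH2 → C:1 H:2
  CH(OC2H5) → C:3 H:6 O:1
  CH2 → C:1 H:2
  CH2 → C:1 H:2
  CH3 → C:1 H:3
Element totals:
  C: 8
  H: 17
  Br: 1
  O: 1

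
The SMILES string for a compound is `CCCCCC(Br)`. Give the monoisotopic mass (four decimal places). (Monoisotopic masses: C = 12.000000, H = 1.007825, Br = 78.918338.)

164.0201

Atom tally by fragment:
  CH3 → C:1 H:3
  CH2 → C:1 H:2
  CH2 → C:1 H:2
  CH2 → C:1 H:2
  CH2 → C:1 H:2
  CH2Br → C:1 H:2 Br:1
Element totals:
  C: 6
  H: 13
  Br: 1
Molecular formula: C6H13Br.
  M = 6(12.0) + 13(1.007825) + 78.918338
    = 72.000000 + 13.101725 + 78.918338 = 164.020063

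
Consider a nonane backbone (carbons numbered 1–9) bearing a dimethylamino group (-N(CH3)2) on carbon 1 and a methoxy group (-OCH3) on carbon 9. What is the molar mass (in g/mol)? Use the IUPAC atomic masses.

201.35 g/mol

Atom tally by fragment:
  (CH3)2NCH2 → C:3 H:8 N:1
  CH2 → C:1 H:2
  CH2 → C:1 H:2
  CH2 → C:1 H:2
  CH2 → C:1 H:2
  CH2 → C:1 H:2
  CH2 → C:1 H:2
  CH2 → C:1 H:2
  CH2OCH3 → C:2 H:5 O:1
Element totals:
  C: 12
  H: 27
  N: 1
  O: 1
Molecular formula: C12H27NO.
  M = 12(12.011) + 27(1.008) + 14.007 + 15.999
    = 144.132 + 27.216 + 14.007 + 15.999 = 201.354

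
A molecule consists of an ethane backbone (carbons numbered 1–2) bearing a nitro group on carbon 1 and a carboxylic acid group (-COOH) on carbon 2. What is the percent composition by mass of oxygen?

Atom tally by fragment:
  O2NCH2 → C:1 H:2 N:1 O:2
  CH2COOH → C:2 H:3 O:2
Element totals:
  C: 3
  H: 5
  N: 1
  O: 4
Molecular formula: C3H5NO4.
Molar mass = 119.076 g/mol.
Mass from O: 4 × 15.999 = 63.996 g/mol.
%O = 63.996 / 119.076 × 100 = 53.74%.

53.74%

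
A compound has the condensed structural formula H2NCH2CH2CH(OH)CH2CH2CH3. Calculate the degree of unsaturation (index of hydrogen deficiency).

0

Atom tally by fragment:
  H2NCH2 → C:1 H:4 N:1
  CH2 → C:1 H:2
  CH(OH) → C:1 H:2 O:1
  CH2 → C:1 H:2
  CH2 → C:1 H:2
  CH3 → C:1 H:3
Element totals:
  C: 6
  H: 15
  N: 1
  O: 1
Molecular formula: C6H15NO.
DoU = (2C + 2 + N − H − X) / 2 = (2·6 + 2 + 1 − 15 − 0) / 2 = 0.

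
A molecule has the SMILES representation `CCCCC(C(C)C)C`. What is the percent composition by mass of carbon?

84.28%

Atom tally by fragment:
  CH3 → C:1 H:3
  CH2 → C:1 H:2
  CH2 → C:1 H:2
  CH2 → C:1 H:2
  CH(CH(CH3)2) → C:4 H:8
  CH3 → C:1 H:3
Element totals:
  C: 9
  H: 20
Molecular formula: C9H20.
Molar mass = 128.259 g/mol.
Mass from C: 9 × 12.011 = 108.099 g/mol.
%C = 108.099 / 128.259 × 100 = 84.28%.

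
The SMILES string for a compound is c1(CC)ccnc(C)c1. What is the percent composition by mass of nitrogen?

Atom tally by fragment:
  pyridine ring core → C:5 H:5 N:1
  (− 2 ring H displaced by substituents)
  + C2H5 → C:2 H:5
  + CH3 → C:1 H:3
Element totals:
  C: 8
  H: 11
  N: 1
Molecular formula: C8H11N.
Molar mass = 121.183 g/mol.
Mass from N: 1 × 14.007 = 14.007 g/mol.
%N = 14.007 / 121.183 × 100 = 11.56%.

11.56%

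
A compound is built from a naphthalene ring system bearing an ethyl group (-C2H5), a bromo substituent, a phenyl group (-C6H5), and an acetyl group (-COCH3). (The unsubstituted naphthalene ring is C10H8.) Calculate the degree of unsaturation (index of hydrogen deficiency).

Atom tally by fragment:
  naphthalene ring system core → C:10 H:8
  (− 4 ring H displaced by substituents)
  + C2H5 → C:2 H:5
  + Br → Br:1
  + C6H5 → C:6 H:5
  + COCH3 → C:2 H:3 O:1
Element totals:
  C: 20
  H: 17
  Br: 1
  O: 1
Molecular formula: C20H17BrO.
DoU = (2C + 2 + N − H − X) / 2 = (2·20 + 2 + 0 − 17 − 1) / 2 = 12.

12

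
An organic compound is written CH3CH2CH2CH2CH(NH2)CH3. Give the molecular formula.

C6H15N

Atom tally by fragment:
  CH3 → C:1 H:3
  CH2 → C:1 H:2
  CH2 → C:1 H:2
  CH2 → C:1 H:2
  CH(NH2) → C:1 H:3 N:1
  CH3 → C:1 H:3
Element totals:
  C: 6
  H: 15
  N: 1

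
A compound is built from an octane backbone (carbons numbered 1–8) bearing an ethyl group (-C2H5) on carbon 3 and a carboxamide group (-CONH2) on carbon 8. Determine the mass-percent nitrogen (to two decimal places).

Atom tally by fragment:
  CH3 → C:1 H:3
  CH2 → C:1 H:2
  CH(C2H5) → C:3 H:6
  CH2 → C:1 H:2
  CH2 → C:1 H:2
  CH2 → C:1 H:2
  CH2 → C:1 H:2
  CH2CONH2 → C:2 H:4 O:1 N:1
Element totals:
  C: 11
  H: 23
  N: 1
  O: 1
Molecular formula: C11H23NO.
Molar mass = 185.311 g/mol.
Mass from N: 1 × 14.007 = 14.007 g/mol.
%N = 14.007 / 185.311 × 100 = 7.56%.

7.56%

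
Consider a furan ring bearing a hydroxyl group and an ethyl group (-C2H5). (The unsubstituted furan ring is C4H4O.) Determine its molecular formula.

Atom tally by fragment:
  furan ring core → C:4 H:4 O:1
  (− 2 ring H displaced by substituents)
  + OH → O:1 H:1
  + C2H5 → C:2 H:5
Element totals:
  C: 6
  H: 8
  O: 2

C6H8O2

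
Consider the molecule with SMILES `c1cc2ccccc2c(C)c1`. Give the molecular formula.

C11H10

Atom tally by fragment:
  naphthalene ring system core → C:10 H:8
  (− 1 ring H displaced by substituents)
  + CH3 → C:1 H:3
Element totals:
  C: 11
  H: 10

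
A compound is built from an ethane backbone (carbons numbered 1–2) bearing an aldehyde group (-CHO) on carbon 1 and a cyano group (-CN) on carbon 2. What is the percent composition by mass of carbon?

Atom tally by fragment:
  OHCCH2 → C:2 H:3 O:1
  CH2CN → C:2 H:2 N:1
Element totals:
  C: 4
  H: 5
  N: 1
  O: 1
Molecular formula: C4H5NO.
Molar mass = 83.090 g/mol.
Mass from C: 4 × 12.011 = 48.044 g/mol.
%C = 48.044 / 83.090 × 100 = 57.82%.

57.82%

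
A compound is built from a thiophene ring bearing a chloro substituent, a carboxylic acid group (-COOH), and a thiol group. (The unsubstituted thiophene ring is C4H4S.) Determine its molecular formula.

C5H3ClO2S2

Atom tally by fragment:
  thiophene ring core → C:4 H:4 S:1
  (− 3 ring H displaced by substituents)
  + Cl → Cl:1
  + COOH → C:1 H:1 O:2
  + SH → S:1 H:1
Element totals:
  C: 5
  H: 3
  Cl: 1
  O: 2
  S: 2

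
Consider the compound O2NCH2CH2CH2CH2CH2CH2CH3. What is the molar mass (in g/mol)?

145.20 g/mol

Atom tally by fragment:
  O2NCH2 → C:1 H:2 N:1 O:2
  CH2 → C:1 H:2
  CH2 → C:1 H:2
  CH2 → C:1 H:2
  CH2 → C:1 H:2
  CH2 → C:1 H:2
  CH3 → C:1 H:3
Element totals:
  C: 7
  H: 15
  N: 1
  O: 2
Molecular formula: C7H15NO2.
  M = 7(12.011) + 15(1.008) + 14.007 + 2(15.999)
    = 84.077 + 15.120 + 14.007 + 31.998 = 145.202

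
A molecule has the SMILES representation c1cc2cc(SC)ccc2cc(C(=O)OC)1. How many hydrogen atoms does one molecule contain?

12

Atom tally by fragment:
  naphthalene ring system core → C:10 H:8
  (− 2 ring H displaced by substituents)
  + SCH3 → C:1 H:3 S:1
  + COOCH3 → C:2 H:3 O:2
Element totals:
  C: 13
  H: 12
  O: 2
  S: 1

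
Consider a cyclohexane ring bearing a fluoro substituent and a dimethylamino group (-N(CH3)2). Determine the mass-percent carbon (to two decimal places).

Atom tally by fragment:
  cyclohexane ring core → C:6 H:12
  (− 2 ring H displaced by substituents)
  + F → F:1
  + N(CH3)2 → N:1 C:2 H:6
Element totals:
  C: 8
  H: 16
  F: 1
  N: 1
Molecular formula: C8H16FN.
Molar mass = 145.221 g/mol.
Mass from C: 8 × 12.011 = 96.088 g/mol.
%C = 96.088 / 145.221 × 100 = 66.17%.

66.17%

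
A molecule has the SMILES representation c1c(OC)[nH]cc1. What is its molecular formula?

Atom tally by fragment:
  pyrrole ring core → C:4 H:5 N:1
  (− 1 ring H displaced by substituents)
  + OCH3 → C:1 H:3 O:1
Element totals:
  C: 5
  H: 7
  N: 1
  O: 1

C5H7NO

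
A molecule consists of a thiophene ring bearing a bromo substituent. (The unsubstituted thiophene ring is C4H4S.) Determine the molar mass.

Atom tally by fragment:
  thiophene ring core → C:4 H:4 S:1
  (− 1 ring H displaced by substituents)
  + Br → Br:1
Element totals:
  C: 4
  H: 3
  Br: 1
  S: 1
Molecular formula: C4H3BrS.
  M = 4(12.011) + 3(1.008) + 79.904 + 32.06
    = 48.044 + 3.024 + 79.904 + 32.060 = 163.032

163.03 g/mol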